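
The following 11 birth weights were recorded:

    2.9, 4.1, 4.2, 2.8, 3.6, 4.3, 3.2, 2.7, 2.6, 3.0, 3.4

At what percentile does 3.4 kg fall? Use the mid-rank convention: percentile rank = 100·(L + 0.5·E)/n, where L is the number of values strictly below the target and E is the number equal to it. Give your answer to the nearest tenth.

59.1

Sorted: 2.6, 2.7, 2.8, 2.9, 3.0, 3.2, 3.4, 3.6, 4.1, 4.2, 4.3.
Count below 3.4: L = 6; count equal: E = 1; n = 11.
Percentile rank = 100·(6 + 0.5·1)/11 = 100·6.5/11 = 59.09.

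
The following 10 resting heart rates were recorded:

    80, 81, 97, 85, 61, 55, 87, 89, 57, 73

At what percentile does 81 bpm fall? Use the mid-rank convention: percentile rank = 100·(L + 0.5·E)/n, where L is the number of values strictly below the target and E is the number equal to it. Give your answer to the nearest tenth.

55.0

Sorted: 55, 57, 61, 73, 80, 81, 85, 87, 89, 97.
Count below 81: L = 5; count equal: E = 1; n = 10.
Percentile rank = 100·(5 + 0.5·1)/10 = 100·5.5/10 = 55.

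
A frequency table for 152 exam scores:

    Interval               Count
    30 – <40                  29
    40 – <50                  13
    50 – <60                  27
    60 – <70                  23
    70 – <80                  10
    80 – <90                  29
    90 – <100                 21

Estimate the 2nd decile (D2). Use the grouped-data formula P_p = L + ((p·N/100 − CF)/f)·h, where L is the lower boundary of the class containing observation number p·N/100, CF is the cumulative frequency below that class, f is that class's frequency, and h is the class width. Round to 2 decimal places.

N = 152; target position k = 20/100 · 152 = 30.4.
Cumulative frequencies: 29, 42, 69, 92, 102, 131, 152.
Observation 30.4 falls in the class 40 – <50.
L = 40, CF = 29, f = 13, h = 10.
P20 = 40 + ((30.4 − 29)/13)·10 = 40 + 1.07692 = 41.0769.

41.08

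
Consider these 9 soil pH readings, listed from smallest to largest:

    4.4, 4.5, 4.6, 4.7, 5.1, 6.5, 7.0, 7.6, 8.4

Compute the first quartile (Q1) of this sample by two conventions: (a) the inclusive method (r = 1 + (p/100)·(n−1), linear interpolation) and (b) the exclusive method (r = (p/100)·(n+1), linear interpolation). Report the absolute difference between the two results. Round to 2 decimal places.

n = 9.
(a) r = 3 → value at rank 3 = 4.6.
(b) r = 2.5; between ranks 2 (4.5) and 3 (4.6): 4.55.
|4.6 − 4.55| = 0.05.

0.05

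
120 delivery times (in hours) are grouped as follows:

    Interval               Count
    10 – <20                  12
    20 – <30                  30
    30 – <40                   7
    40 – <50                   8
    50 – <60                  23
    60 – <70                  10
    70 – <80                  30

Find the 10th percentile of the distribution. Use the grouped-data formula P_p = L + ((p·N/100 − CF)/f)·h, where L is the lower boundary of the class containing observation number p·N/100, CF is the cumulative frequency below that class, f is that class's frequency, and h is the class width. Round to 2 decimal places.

N = 120; target position k = 10/100 · 120 = 12.
Cumulative frequencies: 12, 42, 49, 57, 80, 90, 120.
Observation 12 falls in the class 10 – <20.
L = 10, CF = 0, f = 12, h = 10.
P10 = 10 + ((12 − 0)/12)·10 = 10 + 10 = 20.

20.00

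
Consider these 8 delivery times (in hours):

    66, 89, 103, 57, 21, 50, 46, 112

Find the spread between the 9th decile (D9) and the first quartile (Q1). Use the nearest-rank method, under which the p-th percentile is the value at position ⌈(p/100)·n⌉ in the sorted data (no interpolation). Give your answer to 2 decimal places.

66.00

Sorted: 21, 46, 50, 57, 66, 89, 103, 112.
n = 8.
P25: rank ⌈25/100·8⌉ = 2 → 46.
P90: rank ⌈90/100·8⌉ = 8 → 112.
Difference: 112 − 46 = 66.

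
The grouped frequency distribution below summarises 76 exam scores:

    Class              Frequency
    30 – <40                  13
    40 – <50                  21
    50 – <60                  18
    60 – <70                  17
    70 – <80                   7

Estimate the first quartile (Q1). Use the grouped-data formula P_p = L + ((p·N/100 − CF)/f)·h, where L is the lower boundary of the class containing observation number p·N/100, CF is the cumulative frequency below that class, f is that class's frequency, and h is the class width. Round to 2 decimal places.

42.86

N = 76; target position k = 25/100 · 76 = 19.
Cumulative frequencies: 13, 34, 52, 69, 76.
Observation 19 falls in the class 40 – <50.
L = 40, CF = 13, f = 21, h = 10.
P25 = 40 + ((19 − 13)/21)·10 = 40 + 2.85714 = 42.8571.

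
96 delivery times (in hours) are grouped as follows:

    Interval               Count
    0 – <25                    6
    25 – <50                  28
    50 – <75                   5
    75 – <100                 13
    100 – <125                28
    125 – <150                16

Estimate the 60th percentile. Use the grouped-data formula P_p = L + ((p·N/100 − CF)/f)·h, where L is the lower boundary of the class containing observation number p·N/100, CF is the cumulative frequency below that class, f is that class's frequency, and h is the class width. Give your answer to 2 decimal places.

N = 96; target position k = 60/100 · 96 = 57.6.
Cumulative frequencies: 6, 34, 39, 52, 80, 96.
Observation 57.6 falls in the class 100 – <125.
L = 100, CF = 52, f = 28, h = 25.
P60 = 100 + ((57.6 − 52)/28)·25 = 100 + 5 = 105.

105.00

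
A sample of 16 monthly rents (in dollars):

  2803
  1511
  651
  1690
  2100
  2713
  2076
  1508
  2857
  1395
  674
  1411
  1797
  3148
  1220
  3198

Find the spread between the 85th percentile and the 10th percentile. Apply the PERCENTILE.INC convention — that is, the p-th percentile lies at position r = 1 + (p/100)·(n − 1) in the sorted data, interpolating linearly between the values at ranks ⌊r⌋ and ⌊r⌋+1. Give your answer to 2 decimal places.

Sorted: 651, 674, 1220, 1395, 1411, 1508, 1511, 1690, 1797, 2076, 2100, 2713, 2803, 2857, 3148, 3198.
n = 16.
P10: r = 2.5; ranks 2–3 are 674, 1220; interpolating gives 947.
P85: r = 13.75; ranks 13–14 are 2803, 2857; interpolating gives 2843.5.
Difference: 2843.5 − 947 = 1896.5.

1896.50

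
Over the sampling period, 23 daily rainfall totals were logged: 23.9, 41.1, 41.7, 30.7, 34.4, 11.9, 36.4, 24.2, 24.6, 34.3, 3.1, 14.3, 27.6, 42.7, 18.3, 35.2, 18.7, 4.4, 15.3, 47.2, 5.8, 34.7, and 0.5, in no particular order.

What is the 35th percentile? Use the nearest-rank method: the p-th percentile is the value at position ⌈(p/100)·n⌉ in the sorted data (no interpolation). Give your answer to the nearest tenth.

18.7

Sorted: 0.5, 3.1, 4.4, 5.8, 11.9, 14.3, 15.3, 18.3, 18.7, 23.9, 24.2, 24.6, 27.6, 30.7, 34.3, 34.4, 34.7, 35.2, 36.4, 41.1, 41.7, 42.7, 47.2.
n = 23.
Position = ⌈35/100 · 23⌉ = ⌈8.05⌉ = 9.
The value at rank 9 is 18.7.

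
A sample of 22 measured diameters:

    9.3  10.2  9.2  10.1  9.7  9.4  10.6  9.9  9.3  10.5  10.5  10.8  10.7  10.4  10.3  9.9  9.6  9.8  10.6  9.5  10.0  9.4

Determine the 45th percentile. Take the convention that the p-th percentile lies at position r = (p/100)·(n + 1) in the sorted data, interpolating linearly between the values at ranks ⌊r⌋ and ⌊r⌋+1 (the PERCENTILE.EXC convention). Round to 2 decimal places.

Sorted: 9.2, 9.3, 9.3, 9.4, 9.4, 9.5, 9.6, 9.7, 9.8, 9.9, 9.9, 10.0, 10.1, 10.2, 10.3, 10.4, 10.5, 10.5, 10.6, 10.6, 10.7, 10.8.
n = 22.
r = (45/100)·(22 + 1) = 10.35.
Rank 10 is 9.9 and rank 11 is 9.9.
Interpolate: 9.9 + 0.35·(9.9 − 9.9) = 9.9 + 0.35·0 = 9.9.

9.90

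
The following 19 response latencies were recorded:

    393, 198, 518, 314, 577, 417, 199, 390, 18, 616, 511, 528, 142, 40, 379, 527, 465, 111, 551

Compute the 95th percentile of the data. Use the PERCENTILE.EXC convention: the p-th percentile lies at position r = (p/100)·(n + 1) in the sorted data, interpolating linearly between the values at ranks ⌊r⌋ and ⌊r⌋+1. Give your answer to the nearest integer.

616

Sorted: 18, 40, 111, 142, 198, 199, 314, 379, 390, 393, 417, 465, 511, 518, 527, 528, 551, 577, 616.
n = 19.
r = (95/100)·(19 + 1) = 19.
r is an integer, so P95 is the value at rank 19: 616.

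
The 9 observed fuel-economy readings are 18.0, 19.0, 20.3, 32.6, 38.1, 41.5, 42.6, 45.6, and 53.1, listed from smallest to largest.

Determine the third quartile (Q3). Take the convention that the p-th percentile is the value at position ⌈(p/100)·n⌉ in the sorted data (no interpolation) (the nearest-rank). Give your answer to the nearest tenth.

42.6

n = 9.
Position = ⌈75/100 · 9⌉ = ⌈6.75⌉ = 7.
The value at rank 7 is 42.6.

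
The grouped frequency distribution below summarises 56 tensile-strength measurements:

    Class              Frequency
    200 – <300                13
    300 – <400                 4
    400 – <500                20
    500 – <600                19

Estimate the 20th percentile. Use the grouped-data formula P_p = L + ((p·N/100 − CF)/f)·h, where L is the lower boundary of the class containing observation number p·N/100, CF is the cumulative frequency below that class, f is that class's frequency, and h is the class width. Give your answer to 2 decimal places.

286.15

N = 56; target position k = 20/100 · 56 = 11.2.
Cumulative frequencies: 13, 17, 37, 56.
Observation 11.2 falls in the class 200 – <300.
L = 200, CF = 0, f = 13, h = 100.
P20 = 200 + ((11.2 − 0)/13)·100 = 200 + 86.1538 = 286.154.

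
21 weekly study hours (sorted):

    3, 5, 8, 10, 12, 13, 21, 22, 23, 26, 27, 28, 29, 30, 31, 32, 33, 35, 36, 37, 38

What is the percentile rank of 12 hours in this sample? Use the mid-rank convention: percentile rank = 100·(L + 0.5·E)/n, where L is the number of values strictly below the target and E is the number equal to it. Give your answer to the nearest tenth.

21.4

Count below 12: L = 4; count equal: E = 1; n = 21.
Percentile rank = 100·(4 + 0.5·1)/21 = 100·4.5/21 = 21.43.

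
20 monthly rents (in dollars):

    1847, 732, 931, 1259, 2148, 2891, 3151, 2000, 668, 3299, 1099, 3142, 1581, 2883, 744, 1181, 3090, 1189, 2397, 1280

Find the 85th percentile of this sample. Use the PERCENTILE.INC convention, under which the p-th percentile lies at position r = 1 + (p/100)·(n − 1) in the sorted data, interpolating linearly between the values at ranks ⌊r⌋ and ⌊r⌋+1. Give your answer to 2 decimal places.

Sorted: 668, 732, 744, 931, 1099, 1181, 1189, 1259, 1280, 1581, 1847, 2000, 2148, 2397, 2883, 2891, 3090, 3142, 3151, 3299.
n = 20.
r = 1 + (85/100)·(20 − 1) = 1 + 16.15 = 17.15.
Rank 17 is 3090 and rank 18 is 3142.
Interpolate: 3090 + 0.15·(3142 − 3090) = 3090 + 0.15·52 = 3097.8.

3097.80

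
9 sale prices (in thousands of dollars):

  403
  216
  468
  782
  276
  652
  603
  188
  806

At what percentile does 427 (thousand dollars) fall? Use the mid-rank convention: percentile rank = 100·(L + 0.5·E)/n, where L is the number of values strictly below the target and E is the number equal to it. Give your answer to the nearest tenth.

Sorted: 188, 216, 276, 403, 468, 603, 652, 782, 806.
Count below 427: L = 4; count equal: E = 0; n = 9.
Percentile rank = 100·(4 + 0.5·0)/9 = 100·4/9 = 44.44.

44.4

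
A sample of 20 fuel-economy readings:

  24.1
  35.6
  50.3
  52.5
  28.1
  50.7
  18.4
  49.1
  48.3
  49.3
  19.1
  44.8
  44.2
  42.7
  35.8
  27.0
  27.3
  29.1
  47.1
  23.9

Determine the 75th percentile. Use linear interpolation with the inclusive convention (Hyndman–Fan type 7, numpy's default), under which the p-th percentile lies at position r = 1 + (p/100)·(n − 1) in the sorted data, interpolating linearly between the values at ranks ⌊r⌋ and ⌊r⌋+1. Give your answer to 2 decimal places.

48.50

Sorted: 18.4, 19.1, 23.9, 24.1, 27.0, 27.3, 28.1, 29.1, 35.6, 35.8, 42.7, 44.2, 44.8, 47.1, 48.3, 49.1, 49.3, 50.3, 50.7, 52.5.
n = 20.
r = 1 + (75/100)·(20 − 1) = 1 + 14.25 = 15.25.
Rank 15 is 48.3 and rank 16 is 49.1.
Interpolate: 48.3 + 0.25·(49.1 − 48.3) = 48.3 + 0.25·0.8 = 48.5.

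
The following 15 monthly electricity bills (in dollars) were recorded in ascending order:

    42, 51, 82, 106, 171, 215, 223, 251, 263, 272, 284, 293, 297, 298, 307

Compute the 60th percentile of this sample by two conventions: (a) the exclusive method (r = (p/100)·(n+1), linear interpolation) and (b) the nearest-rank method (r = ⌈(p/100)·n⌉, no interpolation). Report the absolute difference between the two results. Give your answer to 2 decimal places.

5.40

n = 15.
(a) r = 9.6; between ranks 9 (263) and 10 (272): 268.4.
(b) the nearest-rank method: rank 9 → 263.
|268.4 − 263| = 5.4.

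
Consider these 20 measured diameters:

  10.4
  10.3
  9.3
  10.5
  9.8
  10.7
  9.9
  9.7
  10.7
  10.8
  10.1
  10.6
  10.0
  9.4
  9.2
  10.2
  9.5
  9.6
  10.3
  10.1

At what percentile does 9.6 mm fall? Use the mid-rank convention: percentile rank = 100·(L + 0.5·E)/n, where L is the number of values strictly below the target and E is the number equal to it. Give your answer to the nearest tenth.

Sorted: 9.2, 9.3, 9.4, 9.5, 9.6, 9.7, 9.8, 9.9, 10.0, 10.1, 10.1, 10.2, 10.3, 10.3, 10.4, 10.5, 10.6, 10.7, 10.7, 10.8.
Count below 9.6: L = 4; count equal: E = 1; n = 20.
Percentile rank = 100·(4 + 0.5·1)/20 = 100·4.5/20 = 22.5.

22.5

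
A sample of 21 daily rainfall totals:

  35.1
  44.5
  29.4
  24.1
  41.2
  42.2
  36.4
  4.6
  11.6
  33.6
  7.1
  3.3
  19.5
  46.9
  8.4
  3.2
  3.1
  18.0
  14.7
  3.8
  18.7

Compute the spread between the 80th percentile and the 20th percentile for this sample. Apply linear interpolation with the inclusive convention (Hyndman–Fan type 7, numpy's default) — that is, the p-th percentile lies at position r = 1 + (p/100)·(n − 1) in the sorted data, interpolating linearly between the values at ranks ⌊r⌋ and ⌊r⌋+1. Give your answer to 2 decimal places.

Sorted: 3.1, 3.2, 3.3, 3.8, 4.6, 7.1, 8.4, 11.6, 14.7, 18.0, 18.7, 19.5, 24.1, 29.4, 33.6, 35.1, 36.4, 41.2, 42.2, 44.5, 46.9.
n = 21.
P20: r = 5 (integer) → 4.6.
P80: r = 17 (integer) → 36.4.
Difference: 36.4 − 4.6 = 31.8.

31.80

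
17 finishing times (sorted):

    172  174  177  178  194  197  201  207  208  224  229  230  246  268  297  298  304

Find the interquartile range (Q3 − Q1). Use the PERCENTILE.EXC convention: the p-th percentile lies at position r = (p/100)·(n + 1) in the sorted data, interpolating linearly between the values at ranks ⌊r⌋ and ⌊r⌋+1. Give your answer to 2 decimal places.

n = 17.
P25: r = 4.5; ranks 4–5 are 178, 194; interpolating gives 186.
P75: r = 13.5; ranks 13–14 are 246, 268; interpolating gives 257.
Difference: 257 − 186 = 71.

71.00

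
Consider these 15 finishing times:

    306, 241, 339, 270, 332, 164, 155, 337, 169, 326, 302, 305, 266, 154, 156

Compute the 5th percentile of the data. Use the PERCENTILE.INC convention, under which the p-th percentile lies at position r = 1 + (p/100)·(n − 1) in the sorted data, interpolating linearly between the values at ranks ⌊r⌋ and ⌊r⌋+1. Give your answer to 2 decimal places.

154.70

Sorted: 154, 155, 156, 164, 169, 241, 266, 270, 302, 305, 306, 326, 332, 337, 339.
n = 15.
r = 1 + (5/100)·(15 − 1) = 1 + 0.7 = 1.7.
Rank 1 is 154 and rank 2 is 155.
Interpolate: 154 + 0.7·(155 − 154) = 154 + 0.7·1 = 154.7.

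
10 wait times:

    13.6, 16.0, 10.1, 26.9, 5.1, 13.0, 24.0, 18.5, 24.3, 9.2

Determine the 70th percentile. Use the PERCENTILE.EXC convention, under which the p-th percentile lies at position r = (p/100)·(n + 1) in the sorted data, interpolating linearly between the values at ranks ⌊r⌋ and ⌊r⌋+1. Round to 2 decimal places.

22.35

Sorted: 5.1, 9.2, 10.1, 13.0, 13.6, 16.0, 18.5, 24.0, 24.3, 26.9.
n = 10.
r = (70/100)·(10 + 1) = 7.7.
Rank 7 is 18.5 and rank 8 is 24.0.
Interpolate: 18.5 + 0.7·(24.0 − 18.5) = 18.5 + 0.7·5.5 = 22.35.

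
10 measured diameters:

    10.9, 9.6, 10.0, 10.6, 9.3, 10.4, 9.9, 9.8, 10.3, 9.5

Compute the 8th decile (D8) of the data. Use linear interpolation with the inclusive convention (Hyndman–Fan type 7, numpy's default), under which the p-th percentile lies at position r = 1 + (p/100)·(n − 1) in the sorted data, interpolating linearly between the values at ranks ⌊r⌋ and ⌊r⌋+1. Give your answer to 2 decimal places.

Sorted: 9.3, 9.5, 9.6, 9.8, 9.9, 10.0, 10.3, 10.4, 10.6, 10.9.
n = 10.
r = 1 + (80/100)·(10 − 1) = 1 + 7.2 = 8.2.
Rank 8 is 10.4 and rank 9 is 10.6.
Interpolate: 10.4 + 0.2·(10.6 − 10.4) = 10.4 + 0.2·0.2 = 10.44.

10.44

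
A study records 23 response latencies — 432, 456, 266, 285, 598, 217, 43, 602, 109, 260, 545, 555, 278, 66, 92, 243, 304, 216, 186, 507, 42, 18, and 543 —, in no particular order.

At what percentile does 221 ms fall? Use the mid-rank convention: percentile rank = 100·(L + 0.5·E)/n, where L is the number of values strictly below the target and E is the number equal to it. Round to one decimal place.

Sorted: 18, 42, 43, 66, 92, 109, 186, 216, 217, 243, 260, 266, 278, 285, 304, 432, 456, 507, 543, 545, 555, 598, 602.
Count below 221: L = 9; count equal: E = 0; n = 23.
Percentile rank = 100·(9 + 0.5·0)/23 = 100·9/23 = 39.13.

39.1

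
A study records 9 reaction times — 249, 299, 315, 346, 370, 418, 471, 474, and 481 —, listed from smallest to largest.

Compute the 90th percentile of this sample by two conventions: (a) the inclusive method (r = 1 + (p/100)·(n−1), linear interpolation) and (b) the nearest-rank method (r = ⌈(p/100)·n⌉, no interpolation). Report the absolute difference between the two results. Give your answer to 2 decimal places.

n = 9.
(a) r = 8.2; between ranks 8 (474) and 9 (481): 475.4.
(b) the nearest-rank method: rank 9 → 481.
|475.4 − 481| = 5.6.

5.60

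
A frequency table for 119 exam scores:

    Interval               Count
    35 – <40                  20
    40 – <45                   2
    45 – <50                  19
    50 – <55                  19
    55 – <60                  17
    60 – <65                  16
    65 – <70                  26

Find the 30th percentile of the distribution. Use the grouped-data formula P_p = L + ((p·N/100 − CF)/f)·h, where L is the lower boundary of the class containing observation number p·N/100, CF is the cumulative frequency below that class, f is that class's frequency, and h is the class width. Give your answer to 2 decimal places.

N = 119; target position k = 30/100 · 119 = 35.7.
Cumulative frequencies: 20, 22, 41, 60, 77, 93, 119.
Observation 35.7 falls in the class 45 – <50.
L = 45, CF = 22, f = 19, h = 5.
P30 = 45 + ((35.7 − 22)/19)·5 = 45 + 3.60526 = 48.6053.

48.61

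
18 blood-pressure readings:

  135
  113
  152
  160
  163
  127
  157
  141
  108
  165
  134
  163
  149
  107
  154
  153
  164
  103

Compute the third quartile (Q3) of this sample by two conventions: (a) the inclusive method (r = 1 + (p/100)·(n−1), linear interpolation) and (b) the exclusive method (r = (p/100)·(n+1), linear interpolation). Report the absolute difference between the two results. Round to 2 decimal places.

1.50

Sorted: 103, 107, 108, 113, 127, 134, 135, 141, 149, 152, 153, 154, 157, 160, 163, 163, 164, 165.
n = 18.
(a) r = 13.75; between ranks 13 (157) and 14 (160): 159.25.
(b) r = 14.25; between ranks 14 (160) and 15 (163): 160.75.
|159.25 − 160.75| = 1.5.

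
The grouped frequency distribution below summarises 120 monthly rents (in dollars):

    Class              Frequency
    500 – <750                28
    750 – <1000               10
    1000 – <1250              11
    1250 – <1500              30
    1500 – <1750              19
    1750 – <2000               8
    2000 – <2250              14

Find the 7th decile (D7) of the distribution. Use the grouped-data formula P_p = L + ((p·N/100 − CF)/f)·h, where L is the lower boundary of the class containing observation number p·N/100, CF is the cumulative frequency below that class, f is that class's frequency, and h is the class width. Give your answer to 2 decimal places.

N = 120; target position k = 70/100 · 120 = 84.
Cumulative frequencies: 28, 38, 49, 79, 98, 106, 120.
Observation 84 falls in the class 1500 – <1750.
L = 1500, CF = 79, f = 19, h = 250.
P70 = 1500 + ((84 − 79)/19)·250 = 1500 + 65.7895 = 1565.79.

1565.79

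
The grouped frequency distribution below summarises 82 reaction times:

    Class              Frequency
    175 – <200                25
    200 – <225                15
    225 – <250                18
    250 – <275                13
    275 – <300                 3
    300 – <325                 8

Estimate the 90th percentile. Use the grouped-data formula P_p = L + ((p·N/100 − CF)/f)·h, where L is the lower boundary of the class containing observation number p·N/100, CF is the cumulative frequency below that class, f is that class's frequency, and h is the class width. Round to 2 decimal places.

298.33

N = 82; target position k = 90/100 · 82 = 73.8.
Cumulative frequencies: 25, 40, 58, 71, 74, 82.
Observation 73.8 falls in the class 275 – <300.
L = 275, CF = 71, f = 3, h = 25.
P90 = 275 + ((73.8 − 71)/3)·25 = 275 + 23.3333 = 298.333.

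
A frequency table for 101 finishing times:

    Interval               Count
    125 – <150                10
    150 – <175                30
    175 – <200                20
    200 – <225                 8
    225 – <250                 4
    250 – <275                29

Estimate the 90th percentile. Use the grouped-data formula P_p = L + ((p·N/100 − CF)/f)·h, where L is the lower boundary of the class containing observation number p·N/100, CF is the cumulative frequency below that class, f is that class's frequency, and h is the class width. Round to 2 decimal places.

N = 101; target position k = 90/100 · 101 = 90.9.
Cumulative frequencies: 10, 40, 60, 68, 72, 101.
Observation 90.9 falls in the class 250 – <275.
L = 250, CF = 72, f = 29, h = 25.
P90 = 250 + ((90.9 − 72)/29)·25 = 250 + 16.2931 = 266.293.

266.29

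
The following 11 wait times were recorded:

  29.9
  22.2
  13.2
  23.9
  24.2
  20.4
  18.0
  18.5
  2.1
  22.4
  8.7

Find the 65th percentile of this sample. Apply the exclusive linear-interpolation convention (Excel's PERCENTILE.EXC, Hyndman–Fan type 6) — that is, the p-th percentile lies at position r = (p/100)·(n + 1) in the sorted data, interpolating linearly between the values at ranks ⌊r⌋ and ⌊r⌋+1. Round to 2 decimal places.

22.36

Sorted: 2.1, 8.7, 13.2, 18.0, 18.5, 20.4, 22.2, 22.4, 23.9, 24.2, 29.9.
n = 11.
r = (65/100)·(11 + 1) = 7.8.
Rank 7 is 22.2 and rank 8 is 22.4.
Interpolate: 22.2 + 0.8·(22.4 − 22.2) = 22.2 + 0.8·0.2 = 22.36.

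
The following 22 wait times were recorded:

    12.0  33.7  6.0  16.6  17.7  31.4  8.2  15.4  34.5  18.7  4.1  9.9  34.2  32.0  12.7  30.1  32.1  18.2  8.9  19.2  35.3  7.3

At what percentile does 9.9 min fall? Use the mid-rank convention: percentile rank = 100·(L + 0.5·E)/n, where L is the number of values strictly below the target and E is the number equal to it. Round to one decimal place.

Sorted: 4.1, 6.0, 7.3, 8.2, 8.9, 9.9, 12.0, 12.7, 15.4, 16.6, 17.7, 18.2, 18.7, 19.2, 30.1, 31.4, 32.0, 32.1, 33.7, 34.2, 34.5, 35.3.
Count below 9.9: L = 5; count equal: E = 1; n = 22.
Percentile rank = 100·(5 + 0.5·1)/22 = 100·5.5/22 = 25.

25.0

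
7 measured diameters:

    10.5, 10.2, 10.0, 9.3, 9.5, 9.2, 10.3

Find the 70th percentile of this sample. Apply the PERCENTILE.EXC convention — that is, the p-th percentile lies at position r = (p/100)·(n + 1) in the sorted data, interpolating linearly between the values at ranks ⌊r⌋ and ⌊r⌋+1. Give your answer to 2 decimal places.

Sorted: 9.2, 9.3, 9.5, 10.0, 10.2, 10.3, 10.5.
n = 7.
r = (70/100)·(7 + 1) = 5.6.
Rank 5 is 10.2 and rank 6 is 10.3.
Interpolate: 10.2 + 0.6·(10.3 − 10.2) = 10.2 + 0.6·0.1 = 10.26.

10.26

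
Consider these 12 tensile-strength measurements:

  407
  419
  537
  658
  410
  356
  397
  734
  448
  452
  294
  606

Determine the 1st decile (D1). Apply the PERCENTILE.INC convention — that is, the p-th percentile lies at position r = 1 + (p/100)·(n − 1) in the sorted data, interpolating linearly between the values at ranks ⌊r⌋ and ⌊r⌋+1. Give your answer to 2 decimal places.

360.10

Sorted: 294, 356, 397, 407, 410, 419, 448, 452, 537, 606, 658, 734.
n = 12.
r = 1 + (10/100)·(12 − 1) = 1 + 1.1 = 2.1.
Rank 2 is 356 and rank 3 is 397.
Interpolate: 356 + 0.1·(397 − 356) = 356 + 0.1·41 = 360.1.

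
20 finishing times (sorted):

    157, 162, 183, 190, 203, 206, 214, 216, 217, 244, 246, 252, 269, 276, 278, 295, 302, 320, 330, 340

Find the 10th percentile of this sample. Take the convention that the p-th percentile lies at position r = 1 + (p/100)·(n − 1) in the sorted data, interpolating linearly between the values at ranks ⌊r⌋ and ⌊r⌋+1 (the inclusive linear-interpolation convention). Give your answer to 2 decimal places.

180.90

n = 20.
r = 1 + (10/100)·(20 − 1) = 1 + 1.9 = 2.9.
Rank 2 is 162 and rank 3 is 183.
Interpolate: 162 + 0.9·(183 − 162) = 162 + 0.9·21 = 180.9.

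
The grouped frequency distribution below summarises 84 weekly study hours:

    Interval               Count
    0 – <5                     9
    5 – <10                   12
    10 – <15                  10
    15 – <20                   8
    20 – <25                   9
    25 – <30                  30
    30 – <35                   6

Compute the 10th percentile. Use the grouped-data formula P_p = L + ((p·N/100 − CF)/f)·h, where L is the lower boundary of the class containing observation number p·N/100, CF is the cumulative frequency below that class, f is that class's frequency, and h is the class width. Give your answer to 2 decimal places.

4.67

N = 84; target position k = 10/100 · 84 = 8.4.
Cumulative frequencies: 9, 21, 31, 39, 48, 78, 84.
Observation 8.4 falls in the class 0 – <5.
L = 0, CF = 0, f = 9, h = 5.
P10 = 0 + ((8.4 − 0)/9)·5 = 0 + 4.66667 = 4.66667.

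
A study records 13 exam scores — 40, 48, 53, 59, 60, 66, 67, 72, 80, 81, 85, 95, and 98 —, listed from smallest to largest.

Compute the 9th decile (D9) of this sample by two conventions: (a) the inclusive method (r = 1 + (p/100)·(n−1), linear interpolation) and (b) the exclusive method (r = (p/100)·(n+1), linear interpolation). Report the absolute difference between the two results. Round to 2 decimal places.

3.80

n = 13.
(a) r = 11.8; between ranks 11 (85) and 12 (95): 93.
(b) r = 12.6; between ranks 12 (95) and 13 (98): 96.8.
|93 − 96.8| = 3.8.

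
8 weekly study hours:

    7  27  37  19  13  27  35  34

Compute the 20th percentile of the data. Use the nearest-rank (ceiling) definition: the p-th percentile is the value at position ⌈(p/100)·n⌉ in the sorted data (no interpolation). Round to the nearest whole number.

Sorted: 7, 13, 19, 27, 27, 34, 35, 37.
n = 8.
Position = ⌈20/100 · 8⌉ = ⌈1.6⌉ = 2.
The value at rank 2 is 13.

13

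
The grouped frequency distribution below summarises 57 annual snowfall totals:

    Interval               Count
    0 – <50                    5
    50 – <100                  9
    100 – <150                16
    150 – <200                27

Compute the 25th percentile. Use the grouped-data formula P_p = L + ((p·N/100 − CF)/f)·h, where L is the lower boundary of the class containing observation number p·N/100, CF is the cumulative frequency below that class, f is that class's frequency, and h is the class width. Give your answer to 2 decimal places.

100.78

N = 57; target position k = 25/100 · 57 = 14.25.
Cumulative frequencies: 5, 14, 30, 57.
Observation 14.25 falls in the class 100 – <150.
L = 100, CF = 14, f = 16, h = 50.
P25 = 100 + ((14.25 − 14)/16)·50 = 100 + 0.78125 = 100.781.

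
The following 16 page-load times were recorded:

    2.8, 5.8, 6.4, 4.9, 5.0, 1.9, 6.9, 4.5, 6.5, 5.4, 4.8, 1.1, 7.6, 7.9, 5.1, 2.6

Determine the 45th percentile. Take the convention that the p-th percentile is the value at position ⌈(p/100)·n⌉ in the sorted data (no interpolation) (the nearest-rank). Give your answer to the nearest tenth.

5.0

Sorted: 1.1, 1.9, 2.6, 2.8, 4.5, 4.8, 4.9, 5.0, 5.1, 5.4, 5.8, 6.4, 6.5, 6.9, 7.6, 7.9.
n = 16.
Position = ⌈45/100 · 16⌉ = ⌈7.2⌉ = 8.
The value at rank 8 is 5.0.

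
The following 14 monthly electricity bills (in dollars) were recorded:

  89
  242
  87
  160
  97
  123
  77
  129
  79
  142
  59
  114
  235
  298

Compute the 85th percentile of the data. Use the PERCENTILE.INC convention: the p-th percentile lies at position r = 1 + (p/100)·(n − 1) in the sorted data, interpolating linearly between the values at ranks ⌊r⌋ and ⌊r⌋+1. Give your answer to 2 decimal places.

Sorted: 59, 77, 79, 87, 89, 97, 114, 123, 129, 142, 160, 235, 242, 298.
n = 14.
r = 1 + (85/100)·(14 − 1) = 1 + 11.05 = 12.05.
Rank 12 is 235 and rank 13 is 242.
Interpolate: 235 + 0.05·(242 − 235) = 235 + 0.05·7 = 235.35.

235.35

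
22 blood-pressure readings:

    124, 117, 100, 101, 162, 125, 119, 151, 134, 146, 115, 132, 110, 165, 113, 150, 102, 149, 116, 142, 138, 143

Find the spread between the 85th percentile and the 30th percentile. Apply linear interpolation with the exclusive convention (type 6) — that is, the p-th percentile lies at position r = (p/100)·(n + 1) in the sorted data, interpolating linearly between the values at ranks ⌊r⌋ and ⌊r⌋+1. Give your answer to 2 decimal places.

Sorted: 100, 101, 102, 110, 113, 115, 116, 117, 119, 124, 125, 132, 134, 138, 142, 143, 146, 149, 150, 151, 162, 165.
n = 22.
P30: r = 6.9; ranks 6–7 are 115, 116; interpolating gives 115.9.
P85: r = 19.55; ranks 19–20 are 150, 151; interpolating gives 150.55.
Difference: 150.55 − 115.9 = 34.65.

34.65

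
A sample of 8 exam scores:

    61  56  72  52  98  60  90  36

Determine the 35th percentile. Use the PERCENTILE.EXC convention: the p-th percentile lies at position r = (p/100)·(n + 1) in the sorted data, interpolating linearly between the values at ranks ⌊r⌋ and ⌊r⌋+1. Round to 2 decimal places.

Sorted: 36, 52, 56, 60, 61, 72, 90, 98.
n = 8.
r = (35/100)·(8 + 1) = 3.15.
Rank 3 is 56 and rank 4 is 60.
Interpolate: 56 + 0.15·(60 − 56) = 56 + 0.15·4 = 56.6.

56.60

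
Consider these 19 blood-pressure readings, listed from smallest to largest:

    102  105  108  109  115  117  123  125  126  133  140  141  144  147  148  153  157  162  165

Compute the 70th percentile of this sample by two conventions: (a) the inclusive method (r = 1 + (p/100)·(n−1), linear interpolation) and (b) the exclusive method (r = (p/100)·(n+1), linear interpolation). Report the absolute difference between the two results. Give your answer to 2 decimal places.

1.20

n = 19.
(a) r = 13.6; between ranks 13 (144) and 14 (147): 145.8.
(b) r = 14 → value at rank 14 = 147.
|145.8 − 147| = 1.2.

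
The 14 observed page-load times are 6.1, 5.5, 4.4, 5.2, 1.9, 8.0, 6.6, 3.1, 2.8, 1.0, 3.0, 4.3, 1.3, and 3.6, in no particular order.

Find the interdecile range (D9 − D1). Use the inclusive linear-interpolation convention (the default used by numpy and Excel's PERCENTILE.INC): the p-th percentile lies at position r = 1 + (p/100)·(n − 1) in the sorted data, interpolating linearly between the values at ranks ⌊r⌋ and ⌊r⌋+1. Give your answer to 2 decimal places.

4.97

Sorted: 1.0, 1.3, 1.9, 2.8, 3.0, 3.1, 3.6, 4.3, 4.4, 5.2, 5.5, 6.1, 6.6, 8.0.
n = 14.
P10: r = 2.3; ranks 2–3 are 1.3, 1.9; interpolating gives 1.48.
P90: r = 12.7; ranks 12–13 are 6.1, 6.6; interpolating gives 6.45.
Difference: 6.45 − 1.48 = 4.97.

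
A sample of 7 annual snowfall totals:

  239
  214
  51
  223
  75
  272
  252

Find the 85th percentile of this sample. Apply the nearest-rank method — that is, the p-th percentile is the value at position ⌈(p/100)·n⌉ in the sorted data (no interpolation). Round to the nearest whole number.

252

Sorted: 51, 75, 214, 223, 239, 252, 272.
n = 7.
Position = ⌈85/100 · 7⌉ = ⌈5.95⌉ = 6.
The value at rank 6 is 252.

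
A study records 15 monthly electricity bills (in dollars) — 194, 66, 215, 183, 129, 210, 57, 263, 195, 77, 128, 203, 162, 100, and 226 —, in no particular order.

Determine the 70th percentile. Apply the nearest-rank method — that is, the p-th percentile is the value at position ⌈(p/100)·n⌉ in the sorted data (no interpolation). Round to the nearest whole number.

Sorted: 57, 66, 77, 100, 128, 129, 162, 183, 194, 195, 203, 210, 215, 226, 263.
n = 15.
Position = ⌈70/100 · 15⌉ = ⌈10.5⌉ = 11.
The value at rank 11 is 203.

203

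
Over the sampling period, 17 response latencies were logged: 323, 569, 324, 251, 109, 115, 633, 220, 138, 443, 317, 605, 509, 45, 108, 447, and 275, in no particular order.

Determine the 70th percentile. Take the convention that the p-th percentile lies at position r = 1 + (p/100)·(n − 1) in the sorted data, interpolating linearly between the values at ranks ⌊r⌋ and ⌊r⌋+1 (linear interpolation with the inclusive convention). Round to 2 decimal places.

Sorted: 45, 108, 109, 115, 138, 220, 251, 275, 317, 323, 324, 443, 447, 509, 569, 605, 633.
n = 17.
r = 1 + (70/100)·(17 − 1) = 1 + 11.2 = 12.2.
Rank 12 is 443 and rank 13 is 447.
Interpolate: 443 + 0.2·(447 − 443) = 443 + 0.2·4 = 443.8.

443.80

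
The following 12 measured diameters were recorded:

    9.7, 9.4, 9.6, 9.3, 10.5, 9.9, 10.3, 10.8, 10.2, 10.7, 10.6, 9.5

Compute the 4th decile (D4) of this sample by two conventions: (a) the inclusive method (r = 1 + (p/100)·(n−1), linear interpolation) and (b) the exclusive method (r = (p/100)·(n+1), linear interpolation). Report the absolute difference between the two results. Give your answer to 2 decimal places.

0.04

Sorted: 9.3, 9.4, 9.5, 9.6, 9.7, 9.9, 10.2, 10.3, 10.5, 10.6, 10.7, 10.8.
n = 12.
(a) r = 5.4; between ranks 5 (9.7) and 6 (9.9): 9.78.
(b) r = 5.2; between ranks 5 (9.7) and 6 (9.9): 9.74.
|9.78 − 9.74| = 0.04.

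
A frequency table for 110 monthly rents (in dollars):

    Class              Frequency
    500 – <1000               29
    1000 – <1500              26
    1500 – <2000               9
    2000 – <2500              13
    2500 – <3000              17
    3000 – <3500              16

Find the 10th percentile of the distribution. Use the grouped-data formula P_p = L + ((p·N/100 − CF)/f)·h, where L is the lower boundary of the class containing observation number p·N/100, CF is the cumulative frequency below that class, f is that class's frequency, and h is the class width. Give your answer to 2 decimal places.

689.66

N = 110; target position k = 10/100 · 110 = 11.
Cumulative frequencies: 29, 55, 64, 77, 94, 110.
Observation 11 falls in the class 500 – <1000.
L = 500, CF = 0, f = 29, h = 500.
P10 = 500 + ((11 − 0)/29)·500 = 500 + 189.655 = 689.655.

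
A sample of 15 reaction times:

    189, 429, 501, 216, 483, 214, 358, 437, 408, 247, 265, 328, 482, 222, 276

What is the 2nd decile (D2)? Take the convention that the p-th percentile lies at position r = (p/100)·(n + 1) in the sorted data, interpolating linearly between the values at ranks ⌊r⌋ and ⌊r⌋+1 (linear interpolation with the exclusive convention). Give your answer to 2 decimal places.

Sorted: 189, 214, 216, 222, 247, 265, 276, 328, 358, 408, 429, 437, 482, 483, 501.
n = 15.
r = (20/100)·(15 + 1) = 3.2.
Rank 3 is 216 and rank 4 is 222.
Interpolate: 216 + 0.2·(222 − 216) = 216 + 0.2·6 = 217.2.

217.20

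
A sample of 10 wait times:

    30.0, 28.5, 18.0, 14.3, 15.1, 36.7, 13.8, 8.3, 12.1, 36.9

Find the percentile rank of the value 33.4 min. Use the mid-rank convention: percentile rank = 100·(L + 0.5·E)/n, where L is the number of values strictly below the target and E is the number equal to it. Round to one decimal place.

80.0

Sorted: 8.3, 12.1, 13.8, 14.3, 15.1, 18.0, 28.5, 30.0, 36.7, 36.9.
Count below 33.4: L = 8; count equal: E = 0; n = 10.
Percentile rank = 100·(8 + 0.5·0)/10 = 100·8/10 = 80.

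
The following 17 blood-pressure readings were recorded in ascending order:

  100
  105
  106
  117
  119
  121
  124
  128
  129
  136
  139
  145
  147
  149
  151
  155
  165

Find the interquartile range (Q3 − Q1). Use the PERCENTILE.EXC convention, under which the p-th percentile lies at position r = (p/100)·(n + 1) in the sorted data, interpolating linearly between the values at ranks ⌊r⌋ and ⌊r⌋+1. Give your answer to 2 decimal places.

30.00

n = 17.
P25: r = 4.5; ranks 4–5 are 117, 119; interpolating gives 118.
P75: r = 13.5; ranks 13–14 are 147, 149; interpolating gives 148.
Difference: 148 − 118 = 30.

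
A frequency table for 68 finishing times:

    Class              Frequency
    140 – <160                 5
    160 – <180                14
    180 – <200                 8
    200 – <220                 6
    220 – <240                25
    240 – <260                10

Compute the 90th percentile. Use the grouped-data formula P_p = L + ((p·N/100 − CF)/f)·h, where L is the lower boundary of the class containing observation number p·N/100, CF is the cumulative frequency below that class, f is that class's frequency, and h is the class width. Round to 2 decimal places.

N = 68; target position k = 90/100 · 68 = 61.2.
Cumulative frequencies: 5, 19, 27, 33, 58, 68.
Observation 61.2 falls in the class 240 – <260.
L = 240, CF = 58, f = 10, h = 20.
P90 = 240 + ((61.2 − 58)/10)·20 = 240 + 6.4 = 246.4.

246.40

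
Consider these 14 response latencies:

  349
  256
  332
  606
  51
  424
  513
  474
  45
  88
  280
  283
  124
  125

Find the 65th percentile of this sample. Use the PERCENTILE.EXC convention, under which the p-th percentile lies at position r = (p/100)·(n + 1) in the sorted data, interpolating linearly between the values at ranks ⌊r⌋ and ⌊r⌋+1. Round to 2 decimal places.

344.75

Sorted: 45, 51, 88, 124, 125, 256, 280, 283, 332, 349, 424, 474, 513, 606.
n = 14.
r = (65/100)·(14 + 1) = 9.75.
Rank 9 is 332 and rank 10 is 349.
Interpolate: 332 + 0.75·(349 − 332) = 332 + 0.75·17 = 344.75.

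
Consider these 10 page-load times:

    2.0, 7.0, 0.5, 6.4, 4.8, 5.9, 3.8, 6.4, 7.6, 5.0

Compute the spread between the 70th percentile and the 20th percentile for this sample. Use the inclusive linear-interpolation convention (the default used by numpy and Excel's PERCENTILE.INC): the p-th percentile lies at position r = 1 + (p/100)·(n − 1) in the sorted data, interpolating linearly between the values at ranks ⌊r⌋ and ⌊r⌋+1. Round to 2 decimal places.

2.96

Sorted: 0.5, 2.0, 3.8, 4.8, 5.0, 5.9, 6.4, 6.4, 7.0, 7.6.
n = 10.
P20: r = 2.8; ranks 2–3 are 2.0, 3.8; interpolating gives 3.44.
P70: r = 7.3; ranks 7–8 are 6.4, 6.4; interpolating gives 6.4.
Difference: 6.4 − 3.44 = 2.96.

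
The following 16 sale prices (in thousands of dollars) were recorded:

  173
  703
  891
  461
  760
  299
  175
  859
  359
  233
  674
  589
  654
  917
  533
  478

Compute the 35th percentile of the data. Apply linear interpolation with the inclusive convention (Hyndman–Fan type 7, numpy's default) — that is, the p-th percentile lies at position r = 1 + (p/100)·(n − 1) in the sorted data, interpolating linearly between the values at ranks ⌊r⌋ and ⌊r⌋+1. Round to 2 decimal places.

Sorted: 173, 175, 233, 299, 359, 461, 478, 533, 589, 654, 674, 703, 760, 859, 891, 917.
n = 16.
r = 1 + (35/100)·(16 − 1) = 1 + 5.25 = 6.25.
Rank 6 is 461 and rank 7 is 478.
Interpolate: 461 + 0.25·(478 − 461) = 461 + 0.25·17 = 465.25.

465.25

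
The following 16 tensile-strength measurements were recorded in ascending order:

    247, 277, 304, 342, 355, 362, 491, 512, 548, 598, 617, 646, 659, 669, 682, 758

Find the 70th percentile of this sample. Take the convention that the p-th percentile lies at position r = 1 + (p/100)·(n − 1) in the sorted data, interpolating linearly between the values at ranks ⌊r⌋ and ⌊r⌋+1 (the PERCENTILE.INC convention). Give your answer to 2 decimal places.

631.50

n = 16.
r = 1 + (70/100)·(16 − 1) = 1 + 10.5 = 11.5.
Rank 11 is 617 and rank 12 is 646.
Interpolate: 617 + 0.5·(646 − 617) = 617 + 0.5·29 = 631.5.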